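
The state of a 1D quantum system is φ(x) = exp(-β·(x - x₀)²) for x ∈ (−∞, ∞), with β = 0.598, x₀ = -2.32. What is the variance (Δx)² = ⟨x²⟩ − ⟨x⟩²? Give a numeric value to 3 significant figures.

0.418

Compute ⟨x⟩ and ⟨x²⟩ separately, then (Δx)² = ⟨x²⟩ − ⟨x⟩².
Gaussian moments (u = x − x₀): ∫u^(2j)·e^(−2βu²) du = (2j−1)!!/(4β)^j · √(π/(2β)), odd powers integrate to 0; here √(π/(2β)) = 1.6207.
Normalization: ∫|φ|² dx = 1.6207.
⟨x⟩ = -2.3200 and ⟨x²⟩ = 5.8005.
(Δx)² = 5.8005 − (-2.3200)² = 0.41806.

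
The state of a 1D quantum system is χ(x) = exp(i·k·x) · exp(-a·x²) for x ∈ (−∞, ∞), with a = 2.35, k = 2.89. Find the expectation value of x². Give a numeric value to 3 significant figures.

0.106

⟨x²⟩ = ∫ x²·|χ|² dx / ∫|χ|² dx (integrals over the domain).
Gaussian moments: ∫x^(2j)·e^(−2ax²) dx = (2j−1)!!/(4a)^j · √(π/(2a)), odd powers integrate to 0; here √(π/(2a)) = 0.81757.
State is unnormalized: ∫|χ|² dx = 0.81757, and ∫χ*·x²·χ dx = 0.086976, so ⟨x²⟩ = 0.086976 / 0.81757.
⟨x²⟩ = 0.10638.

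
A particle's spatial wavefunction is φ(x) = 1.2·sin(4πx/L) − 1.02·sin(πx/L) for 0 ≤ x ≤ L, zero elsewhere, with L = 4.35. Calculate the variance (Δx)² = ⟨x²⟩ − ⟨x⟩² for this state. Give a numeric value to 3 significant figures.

1.14

Compute ⟨x⟩ and ⟨x²⟩ separately, then (Δx)² = ⟨x²⟩ − ⟨x⟩².
On 0 ≤ x ≤ L (j ≠ l): ∫sin²(jπx/L) dx = L/2, ∫sin(jπx/L)·sin(lπx/L) dx = 0; diagonal moments ∫x·sin²(jπx/L) dx = L²/4, ∫x²·sin²(jπx/L) dx = L³·(1/6 − 1/(4j²π²)); cross terms ∫x·sin(jπx/L)·sin(lπx/L) dx = 0 for j + l even and −4jlL²/(π²(j² − l²)²) for j + l odd, ∫x²·sin(jπx/L)·sin(lπx/L) dx = (−1)^(j+l)·4jlL³/(π²(j² − l²)²); higher powers the same way via product-to-sum and parts.
Normalization: ∫|φ|² dx = 5.3949.
⟨x⟩ = 2.2369 and ⟨x²⟩ = 6.1397.
(Δx)² = 6.1397 − (2.2369)² = 1.1362.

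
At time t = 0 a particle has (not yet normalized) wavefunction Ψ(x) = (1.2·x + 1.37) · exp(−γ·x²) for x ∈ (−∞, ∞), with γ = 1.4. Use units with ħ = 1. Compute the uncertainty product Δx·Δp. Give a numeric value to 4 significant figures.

0.5035

Δx = √(⟨x²⟩−⟨x⟩²), Δp = √(⟨p²⟩−⟨p⟩²).
Expand each integrand as polynomial × e^(−2γx²) and use ∫x^(2j)·e^(−2γx²) dx = (2j−1)!!/(4γ)^j · √(π/(2γ)), odd powers → 0; here √(π/(2γ)) = 1.0592. Differentiate with the product rule, d/dx e^(−γx²) = −2γx·e^(−γx²).
Normalization: ∫|Ψ|² dx = 2.2605.
⟨x⟩ = 0.27513, ⟨x²⟩ = 0.22161 ⇒ Δx = 0.38198.
⟨p⟩ = 0.0000, ⟨p²⟩ = 1.7374 ⇒ Δp = 1.3181.
Δx·Δp = 0.50349.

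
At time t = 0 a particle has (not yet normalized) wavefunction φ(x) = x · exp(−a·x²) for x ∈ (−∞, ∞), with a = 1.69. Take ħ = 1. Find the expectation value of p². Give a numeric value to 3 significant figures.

5.07

p² φ = −ħ² d²φ/dx²; ⟨p²⟩ = −ħ² ∫ φ*·φ'' dx / ∫|φ|² dx.
Expand each integrand as polynomial × e^(−2ax²) and use ∫x^(2j)·e^(−2ax²) dx = (2j−1)!!/(4a)^j · √(π/(2a)), odd powers → 0; here √(π/(2a)) = 0.96409. Differentiate with the product rule, d/dx e^(−ax²) = −2ax·e^(−ax²).
State is unnormalized: ∫|φ|² dx = 0.14262, and ∫φ*·(−ħ² φ'') dx = 0.72307, so ⟨p²⟩ = 0.72307 / 0.14262.
⟨p²⟩ = 5.0700.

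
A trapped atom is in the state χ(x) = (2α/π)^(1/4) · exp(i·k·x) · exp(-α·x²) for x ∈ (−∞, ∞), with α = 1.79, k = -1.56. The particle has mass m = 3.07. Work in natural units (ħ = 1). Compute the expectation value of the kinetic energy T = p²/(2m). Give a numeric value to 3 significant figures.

T = −(ħ²/2m) d²/dx², so ⟨T⟩ = −(ħ²/2m) ∫ χ*·χ'' dx; with m = 3.07.
Gaussian moments: ∫x^(2j)·e^(−2αx²) dx = (2j−1)!!/(4α)^j · √(π/(2α)), odd powers integrate to 0; here √(π/(2α)) = 0.93677. Derivatives: χ′ = (ik − 2αx)·χ, χ″ = ((ik − 2αx)² − 2α)·χ; the odd-in-x pieces drop out.
⟨T⟩ = 0.68788.

0.688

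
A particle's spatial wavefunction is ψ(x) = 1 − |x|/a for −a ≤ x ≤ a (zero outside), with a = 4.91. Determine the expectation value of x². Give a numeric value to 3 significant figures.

⟨x²⟩ = ∫ x²·|ψ|² dx / ∫|ψ|² dx (integrals over the domain).
ψ is even, so ∫ over [−a, a] = 2∫₀ᵃ with ψ = 1 − x/a there: ∫₀ᵃ (1 − x/a)² dx = a/3, ∫₀ᵃ x²(1 − x/a)² dx = a³/30, ∫₀ᵃ x⁴(1 − x/a)² dx = a⁵/105.
State is unnormalized: ∫|ψ|² dx = 3.2733, and ∫ψ*·x²·ψ dx = 7.8914, so ⟨x²⟩ = 7.8914 / 3.2733.
⟨x²⟩ = 2.4108.

2.41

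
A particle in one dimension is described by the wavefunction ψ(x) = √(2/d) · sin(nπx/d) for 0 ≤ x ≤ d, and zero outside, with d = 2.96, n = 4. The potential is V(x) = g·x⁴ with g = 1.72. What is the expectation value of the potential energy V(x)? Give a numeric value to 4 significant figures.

⟨V⟩ = ∫ V(x)·|ψ|² dx.
With sin²θ = (1 − cos2θ)/2 on 0 ≤ x ≤ d: ∫sin²(nπx/d) dx = d/2, ∫x·sin²(nπx/d) dx = d²/4, ∫x²·sin²(nπx/d) dx = d³·(1/6 − 1/(4n²π²)); higher powers xᵏ the same way, integrating xᵏ·cos(2nπx/d) by parts.
⟨V⟩ = 25.579.

25.58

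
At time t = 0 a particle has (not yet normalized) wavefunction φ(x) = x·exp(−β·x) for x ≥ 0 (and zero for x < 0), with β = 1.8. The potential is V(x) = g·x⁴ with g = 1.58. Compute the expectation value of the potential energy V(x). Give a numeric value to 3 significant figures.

⟨V⟩ = ∫ V(x)·|φ|² dx / ∫|φ|² dx.
Every integrand reduces to terms xʲ·e^(−2βx) on [0, ∞); use ∫₀^∞ xʲ·e^(−2βx) dx = j!/(2β)^(j+1).
State is unnormalized: ∫|φ|² dx = 0.042867, and ∫φ*·V(x)·φ dx = 0.14517, so ⟨V⟩ = 0.14517 / 0.042867.
⟨V⟩ = 3.3865.

3.39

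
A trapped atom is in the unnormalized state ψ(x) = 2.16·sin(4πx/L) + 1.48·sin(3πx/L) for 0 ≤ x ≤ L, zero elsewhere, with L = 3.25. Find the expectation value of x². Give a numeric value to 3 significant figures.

⟨x²⟩ = ∫ x²·|ψ|² dx / ∫|ψ|² dx (integrals over the domain).
On 0 ≤ x ≤ L (j ≠ l): ∫sin²(jπx/L) dx = L/2, ∫sin(jπx/L)·sin(lπx/L) dx = 0; diagonal moments ∫x·sin²(jπx/L) dx = L²/4, ∫x²·sin²(jπx/L) dx = L³·(1/6 − 1/(4j²π²)); cross terms ∫x·sin(jπx/L)·sin(lπx/L) dx = 0 for j + l even and −4jlL²/(π²(j² − l²)²) for j + l odd, ∫x²·sin(jπx/L)·sin(lπx/L) dx = (−1)^(j+l)·4jlL³/(π²(j² − l²)²); higher powers the same way via product-to-sum and parts.
State is unnormalized: ∫|ψ|² dx = 11.141, and ∫ψ*·x²·ψ dx = 16.976, so ⟨x²⟩ = 16.976 / 11.141.
⟨x²⟩ = 1.5238.

1.52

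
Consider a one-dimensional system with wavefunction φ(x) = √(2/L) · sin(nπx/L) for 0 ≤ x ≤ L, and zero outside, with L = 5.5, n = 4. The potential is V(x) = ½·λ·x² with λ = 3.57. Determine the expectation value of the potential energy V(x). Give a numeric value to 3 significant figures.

17.8

⟨V⟩ = ∫ V(x)·|φ|² dx.
With sin²θ = (1 − cos2θ)/2 on 0 ≤ x ≤ L: ∫sin²(nπx/L) dx = L/2, ∫x·sin²(nπx/L) dx = L²/4, ∫x²·sin²(nπx/L) dx = L³·(1/6 − 1/(4n²π²)); higher powers xᵏ the same way, integrating xᵏ·cos(2nπx/L) by parts.
⟨V⟩ = 17.828.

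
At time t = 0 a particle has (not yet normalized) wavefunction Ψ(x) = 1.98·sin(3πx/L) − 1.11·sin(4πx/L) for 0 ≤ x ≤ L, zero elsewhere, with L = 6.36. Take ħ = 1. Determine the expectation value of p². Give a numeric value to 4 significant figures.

p² Ψ = −ħ² d²Ψ/dx²; ⟨p²⟩ = −ħ² ∫ Ψ*·Ψ'' dx / ∫|Ψ|² dx.
d²/dx² sin(jπx/L) = −(jπ/L)²·sin(jπx/L); on 0 ≤ x ≤ L, ∫sin²(jπx/L) dx = L/2 and ∫sin(jπx/L)·sin(lπx/L) dx = 0 for j ≠ l, so only diagonal terms survive in ∫|Ψ|² and ∫Ψ·Ψ″; ∫Ψ·Ψ′ dx = [Ψ²/2] between the walls = 0.
State is unnormalized: ∫|Ψ|² dx = 16.385, and ∫Ψ*·(−ħ² Ψ'') dx = 42.673, so ⟨p²⟩ = 42.673 / 16.385.
⟨p²⟩ = 2.6044.

2.604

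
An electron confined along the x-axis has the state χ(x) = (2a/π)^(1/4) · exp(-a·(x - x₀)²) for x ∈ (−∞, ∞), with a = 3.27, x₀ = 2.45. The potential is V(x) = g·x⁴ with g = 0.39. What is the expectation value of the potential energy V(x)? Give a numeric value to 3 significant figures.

15.1

⟨V⟩ = ∫ V(x)·|χ|² dx.
Gaussian moments (u = x − x₀): ∫u^(2j)·e^(−2au²) du = (2j−1)!!/(4a)^j · √(π/(2a)), odd powers integrate to 0; here √(π/(2a)) = 0.69308.
⟨V⟩ = 15.132.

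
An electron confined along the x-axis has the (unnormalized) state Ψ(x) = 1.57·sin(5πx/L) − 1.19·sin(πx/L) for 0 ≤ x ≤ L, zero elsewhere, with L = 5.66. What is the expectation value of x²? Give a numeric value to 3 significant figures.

9.83

⟨x²⟩ = ∫ x²·|Ψ|² dx / ∫|Ψ|² dx (integrals over the domain).
On 0 ≤ x ≤ L (j ≠ l): ∫sin²(jπx/L) dx = L/2, ∫sin(jπx/L)·sin(lπx/L) dx = 0; diagonal moments ∫x·sin²(jπx/L) dx = L²/4, ∫x²·sin²(jπx/L) dx = L³·(1/6 − 1/(4j²π²)); cross terms ∫x·sin(jπx/L)·sin(lπx/L) dx = 0 for j + l even and −4jlL²/(π²(j² − l²)²) for j + l odd, ∫x²·sin(jπx/L)·sin(lπx/L) dx = (−1)^(j+l)·4jlL³/(π²(j² − l²)²); higher powers the same way via product-to-sum and parts.
State is unnormalized: ∫|Ψ|² dx = 10.983, and ∫Ψ*·x²·Ψ dx = 107.94, so ⟨x²⟩ = 107.94 / 10.983.
⟨x²⟩ = 9.8281.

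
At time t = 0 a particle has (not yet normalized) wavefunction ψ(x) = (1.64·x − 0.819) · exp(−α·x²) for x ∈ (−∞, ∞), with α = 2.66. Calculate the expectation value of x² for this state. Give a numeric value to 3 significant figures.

0.145

⟨x²⟩ = ∫ x²·|ψ|² dx / ∫|ψ|² dx (integrals over the domain).
Expand each integrand as polynomial × e^(−2αx²) and use ∫x^(2j)·e^(−2αx²) dx = (2j−1)!!/(4α)^j · √(π/(2α)), odd powers → 0; here √(π/(2α)) = 0.76846.
State is unnormalized: ∫|ψ|² dx = 0.70970, and ∫ψ*·x²·ψ dx = 0.10321, so ⟨x²⟩ = 0.10321 / 0.70970.
⟨x²⟩ = 0.14543.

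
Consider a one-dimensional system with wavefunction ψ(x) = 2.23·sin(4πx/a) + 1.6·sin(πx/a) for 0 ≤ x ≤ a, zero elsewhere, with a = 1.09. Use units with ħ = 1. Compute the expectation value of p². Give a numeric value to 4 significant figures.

p² ψ = −ħ² d²ψ/dx²; ⟨p²⟩ = −ħ² ∫ ψ*·ψ'' dx / ∫|ψ|² dx.
d²/dx² sin(jπx/a) = −(jπ/a)²·sin(jπx/a); on 0 ≤ x ≤ a, ∫sin²(jπx/a) dx = a/2 and ∫sin(jπx/a)·sin(lπx/a) dx = 0 for j ≠ l, so only diagonal terms survive in ∫|ψ|² and ∫ψ·ψ″; ∫ψ·ψ′ dx = [ψ²/2] between the walls = 0.
State is unnormalized: ∫|ψ|² dx = 4.1054, and ∫ψ*·(−ħ² ψ'') dx = 371.81, so ⟨p²⟩ = 371.81 / 4.1054.
⟨p²⟩ = 90.566.

90.57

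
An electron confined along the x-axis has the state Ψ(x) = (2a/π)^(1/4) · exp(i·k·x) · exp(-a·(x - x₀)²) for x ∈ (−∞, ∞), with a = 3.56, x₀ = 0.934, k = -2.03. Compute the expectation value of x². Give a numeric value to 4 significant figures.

⟨x²⟩ = ∫ x²·|Ψ|² dx (integrals over the domain).
Gaussian moments (u = x − x₀): ∫u^(2j)·e^(−2au²) du = (2j−1)!!/(4a)^j · √(π/(2a)), odd powers integrate to 0; here √(π/(2a)) = 0.66426.
⟨x²⟩ = 0.94258.

0.9426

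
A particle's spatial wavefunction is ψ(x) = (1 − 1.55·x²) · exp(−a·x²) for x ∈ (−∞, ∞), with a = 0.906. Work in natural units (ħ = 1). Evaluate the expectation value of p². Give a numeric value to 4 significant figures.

4.098

p² ψ = −ħ² d²ψ/dx²; ⟨p²⟩ = −ħ² ∫ ψ*·ψ'' dx / ∫|ψ|² dx.
Expand each integrand as polynomial × e^(−2ax²) and use ∫x^(2j)·e^(−2ax²) dx = (2j−1)!!/(4a)^j · √(π/(2a)), odd powers → 0; here √(π/(2a)) = 1.3167. Differentiate with the product rule, d/dx e^(−ax²) = −2ax·e^(−ax²).
State is unnormalized: ∫|ψ|² dx = 0.91300, and ∫ψ*·(−ħ² ψ'') dx = 3.7410, so ⟨p²⟩ = 3.7410 / 0.91300.
⟨p²⟩ = 4.0975.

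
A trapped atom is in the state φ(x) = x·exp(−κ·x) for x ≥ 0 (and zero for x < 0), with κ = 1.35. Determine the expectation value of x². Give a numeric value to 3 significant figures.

1.65

⟨x²⟩ = ∫ x²·|φ|² dx / ∫|φ|² dx (integrals over the domain).
Every integrand reduces to terms xʲ·e^(−2κx) on [0, ∞); use ∫₀^∞ xʲ·e^(−2κx) dx = j!/(2κ)^(j+1).
State is unnormalized: ∫|φ|² dx = 0.10161, and ∫φ*·x²·φ dx = 0.16726, so ⟨x²⟩ = 0.16726 / 0.10161.
⟨x²⟩ = 1.6461.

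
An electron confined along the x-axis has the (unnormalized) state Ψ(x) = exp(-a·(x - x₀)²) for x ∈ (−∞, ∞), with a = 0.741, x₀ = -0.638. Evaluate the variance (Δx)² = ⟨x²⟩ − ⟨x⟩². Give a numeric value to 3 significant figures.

0.337

Compute ⟨x⟩ and ⟨x²⟩ separately, then (Δx)² = ⟨x²⟩ − ⟨x⟩².
Gaussian moments (u = x − x₀): ∫u^(2j)·e^(−2au²) du = (2j−1)!!/(4a)^j · √(π/(2a)), odd powers integrate to 0; here √(π/(2a)) = 1.4560.
Normalization: ∫|Ψ|² dx = 1.4560.
⟨x⟩ = -0.63800 and ⟨x²⟩ = 0.74443.
(Δx)² = 0.74443 − (-0.63800)² = 0.33738.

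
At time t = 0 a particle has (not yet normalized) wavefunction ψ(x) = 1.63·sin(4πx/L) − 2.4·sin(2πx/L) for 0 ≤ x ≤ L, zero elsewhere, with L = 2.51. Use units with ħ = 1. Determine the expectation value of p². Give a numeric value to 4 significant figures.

p² ψ = −ħ² d²ψ/dx²; ⟨p²⟩ = −ħ² ∫ ψ*·ψ'' dx / ∫|ψ|² dx.
d²/dx² sin(jπx/L) = −(jπ/L)²·sin(jπx/L); on 0 ≤ x ≤ L, ∫sin²(jπx/L) dx = L/2 and ∫sin(jπx/L)·sin(lπx/L) dx = 0 for j ≠ l, so only diagonal terms survive in ∫|ψ|² and ∫ψ·ψ″; ∫ψ·ψ′ dx = [ψ²/2] between the walls = 0.
State is unnormalized: ∫|ψ|² dx = 10.563, and ∫ψ*·(−ħ² ψ'') dx = 128.88, so ⟨p²⟩ = 128.88 / 10.563.
⟨p²⟩ = 12.200.

12.20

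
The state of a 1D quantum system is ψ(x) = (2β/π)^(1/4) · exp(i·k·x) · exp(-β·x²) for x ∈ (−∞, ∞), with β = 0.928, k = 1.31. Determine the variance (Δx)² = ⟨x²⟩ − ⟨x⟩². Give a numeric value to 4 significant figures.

0.2694

Compute ⟨x⟩ and ⟨x²⟩ separately, then (Δx)² = ⟨x²⟩ − ⟨x⟩².
Gaussian moments: ∫x^(2j)·e^(−2βx²) dx = (2j−1)!!/(4β)^j · √(π/(2β)), odd powers integrate to 0; here √(π/(2β)) = 1.3010.
⟨x⟩ = 0.0000 and ⟨x²⟩ = 0.26940.
(Δx)² = 0.26940 − (0.0000)² = 0.26940.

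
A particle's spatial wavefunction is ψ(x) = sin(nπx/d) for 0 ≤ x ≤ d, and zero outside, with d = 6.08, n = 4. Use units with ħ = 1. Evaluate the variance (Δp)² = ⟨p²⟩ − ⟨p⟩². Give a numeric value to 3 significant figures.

Compute ⟨p⟩ and ⟨p²⟩ separately; (Δp)² = ⟨p²⟩ − ⟨p⟩².
d/dx sin(nπx/d) = (nπ/d)·cos(nπx/d) and d²/dx² sin(nπx/d) = −(nπ/d)²·sin(nπx/d); on 0 ≤ x ≤ d, ∫sin²(nπx/d) dx = d/2 and ∫sin(nπx/d)·cos(nπx/d) dx = 0.
Normalization: ∫|ψ|² dx = 3.0400.
⟨p⟩ = 0.0000 and ⟨p²⟩ = 4.2718.
(Δp)² = 4.2718 − (0.0000)² = 4.2718.

4.27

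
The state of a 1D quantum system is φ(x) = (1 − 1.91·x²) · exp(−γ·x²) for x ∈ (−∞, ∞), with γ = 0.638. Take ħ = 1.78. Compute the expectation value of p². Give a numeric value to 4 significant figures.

p² φ = −ħ² d²φ/dx²; ⟨p²⟩ = −ħ² ∫ φ*·φ'' dx / ∫|φ|² dx.
Expand each integrand as polynomial × e^(−2γx²) and use ∫x^(2j)·e^(−2γx²) dx = (2j−1)!!/(4γ)^j · √(π/(2γ)), odd powers → 0; here √(π/(2γ)) = 1.5691. Differentiate with the product rule, d/dx e^(−γx²) = −2γx·e^(−γx²).
State is unnormalized: ∫|φ|² dx = 1.8572, and ∫φ*·(−ħ² φ'') dx = 20.357, so ⟨p²⟩ = 20.357 / 1.8572.
⟨p²⟩ = 10.961.

10.96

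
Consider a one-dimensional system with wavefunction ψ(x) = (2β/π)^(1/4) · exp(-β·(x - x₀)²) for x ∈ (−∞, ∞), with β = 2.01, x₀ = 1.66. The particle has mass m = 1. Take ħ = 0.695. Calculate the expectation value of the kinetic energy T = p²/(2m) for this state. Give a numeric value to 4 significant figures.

0.4854

T = −(ħ²/2m) d²/dx², so ⟨T⟩ = −(ħ²/2m) ∫ ψ*·ψ'' dx; with m = 1.
Gaussian moments (u = x − x₀): ∫u^(2j)·e^(−2βu²) du = (2j−1)!!/(4β)^j · √(π/(2β)), odd powers integrate to 0; here √(π/(2β)) = 0.88402. Derivatives: d/dx e^(−βu²) = −2βu·e^(−βu²), d²/dx² e^(−βu²) = (4β²u² − 2β)·e^(−βu²).
⟨T⟩ = 0.48544.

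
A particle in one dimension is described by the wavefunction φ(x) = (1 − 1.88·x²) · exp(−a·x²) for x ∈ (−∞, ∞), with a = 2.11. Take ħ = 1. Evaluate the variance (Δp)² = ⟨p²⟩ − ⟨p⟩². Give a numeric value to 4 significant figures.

5.378

Compute ⟨p⟩ and ⟨p²⟩ separately; (Δp)² = ⟨p²⟩ − ⟨p⟩².
Expand each integrand as polynomial × e^(−2ax²) and use ∫x^(2j)·e^(−2ax²) dx = (2j−1)!!/(4a)^j · √(π/(2a)), odd powers → 0; here √(π/(2a)) = 0.86282. Differentiate with the product rule, d/dx e^(−ax²) = −2ax·e^(−ax²).
Normalization: ∫|φ|² dx = 0.60687.
⟨p⟩ = 0.0000 and ⟨p²⟩ = 5.3783.
(Δp)² = 5.3783 − (0.0000)² = 5.3783.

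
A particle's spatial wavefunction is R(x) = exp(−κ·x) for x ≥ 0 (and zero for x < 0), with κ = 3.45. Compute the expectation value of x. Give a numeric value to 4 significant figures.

⟨x⟩ = ∫ x·|R|² dx / ∫|R|² dx (integrals over the domain).
Every integrand reduces to terms xʲ·e^(−2κx) on [0, ∞); use ∫₀^∞ xʲ·e^(−2κx) dx = j!/(2κ)^(j+1).
State is unnormalized: ∫|R|² dx = 0.14493, and ∫R*·x·R dx = 0.021004, so ⟨x⟩ = 0.021004 / 0.14493.
⟨x⟩ = 0.14493.

0.1449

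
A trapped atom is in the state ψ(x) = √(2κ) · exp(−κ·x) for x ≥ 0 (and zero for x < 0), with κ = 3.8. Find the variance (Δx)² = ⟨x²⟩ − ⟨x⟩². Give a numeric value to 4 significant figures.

Compute ⟨x⟩ and ⟨x²⟩ separately, then (Δx)² = ⟨x²⟩ − ⟨x⟩².
Every integrand reduces to terms xʲ·e^(−2κx) on [0, ∞); use ∫₀^∞ xʲ·e^(−2κx) dx = j!/(2κ)^(j+1).
⟨x⟩ = 0.13158 and ⟨x²⟩ = 0.034626.
(Δx)² = 0.034626 − (0.13158)² = 0.017313.

0.01731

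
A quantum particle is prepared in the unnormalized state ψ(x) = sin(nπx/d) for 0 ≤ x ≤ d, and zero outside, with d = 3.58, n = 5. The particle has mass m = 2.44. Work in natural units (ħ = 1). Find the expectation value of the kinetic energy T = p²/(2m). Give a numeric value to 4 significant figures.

T = −(ħ²/2m) d²/dx², so ⟨T⟩ = −(ħ²/2m) ∫ ψ*·ψ'' dx / ∫|ψ|² dx; with m = 2.44.
d/dx sin(nπx/d) = (nπ/d)·cos(nπx/d) and d²/dx² sin(nπx/d) = −(nπ/d)²·sin(nπx/d); on 0 ≤ x ≤ d, ∫sin²(nπx/d) dx = d/2 and ∫sin(nπx/d)·cos(nπx/d) dx = 0.
State is unnormalized: ∫|ψ|² dx = 1.7900, and ∫ψ*·(−ħ²/2m · ψ'') dx = 7.0617, so ⟨T⟩ = 7.0617 / 1.7900.
⟨T⟩ = 3.9451.

3.945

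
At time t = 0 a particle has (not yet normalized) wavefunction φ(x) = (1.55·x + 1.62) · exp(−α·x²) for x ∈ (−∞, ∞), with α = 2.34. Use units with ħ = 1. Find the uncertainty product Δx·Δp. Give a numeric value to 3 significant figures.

Δx = √(⟨x²⟩−⟨x⟩²), Δp = √(⟨p²⟩−⟨p⟩²).
Expand each integrand as polynomial × e^(−2αx²) and use ∫x^(2j)·e^(−2αx²) dx = (2j−1)!!/(4α)^j · √(π/(2α)), odd powers → 0; here √(π/(2α)) = 0.81932. Differentiate with the product rule, d/dx e^(−αx²) = −2αx·e^(−αx²).
Normalization: ∫|φ|² dx = 2.3605.
⟨x⟩ = 0.18623, ⟨x²⟩ = 0.12587 ⇒ Δx = 0.30198.
⟨p⟩ = 0.0000, ⟨p²⟩ = 2.7569 ⇒ Δp = 1.6604.
Δx·Δp = 0.50141.

0.501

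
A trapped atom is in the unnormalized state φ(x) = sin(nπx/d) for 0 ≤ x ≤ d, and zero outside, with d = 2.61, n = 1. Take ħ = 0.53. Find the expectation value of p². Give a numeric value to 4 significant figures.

p² φ = −ħ² d²φ/dx²; ⟨p²⟩ = −ħ² ∫ φ*·φ'' dx / ∫|φ|² dx.
d/dx sin(nπx/d) = (nπ/d)·cos(nπx/d) and d²/dx² sin(nπx/d) = −(nπ/d)²·sin(nπx/d); on 0 ≤ x ≤ d, ∫sin²(nπx/d) dx = d/2 and ∫sin(nπx/d)·cos(nπx/d) dx = 0.
State is unnormalized: ∫|φ|² dx = 1.3050, and ∫φ*·(−ħ² φ'') dx = 0.53111, so ⟨p²⟩ = 0.53111 / 1.3050.
⟨p²⟩ = 0.40698.

0.4070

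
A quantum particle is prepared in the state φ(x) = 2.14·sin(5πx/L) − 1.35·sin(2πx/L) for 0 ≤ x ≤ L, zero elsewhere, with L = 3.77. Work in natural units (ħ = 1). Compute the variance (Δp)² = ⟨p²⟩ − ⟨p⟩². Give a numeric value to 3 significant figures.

Compute ⟨p⟩ and ⟨p²⟩ separately; (Δp)² = ⟨p²⟩ − ⟨p⟩².
d²/dx² sin(jπx/L) = −(jπ/L)²·sin(jπx/L); on 0 ≤ x ≤ L, ∫sin²(jπx/L) dx = L/2 and ∫sin(jπx/L)·sin(lπx/L) dx = 0 for j ≠ l, so only diagonal terms survive in ∫|φ|² and ∫φ·φ″; ∫φ·φ′ dx = [φ²/2] between the walls = 0.
Normalization: ∫|φ|² dx = 12.068.
⟨p⟩ = 0.0000 and ⟨p²⟩ = 13.209.
(Δp)² = 13.209 − (0.0000)² = 13.209.

13.2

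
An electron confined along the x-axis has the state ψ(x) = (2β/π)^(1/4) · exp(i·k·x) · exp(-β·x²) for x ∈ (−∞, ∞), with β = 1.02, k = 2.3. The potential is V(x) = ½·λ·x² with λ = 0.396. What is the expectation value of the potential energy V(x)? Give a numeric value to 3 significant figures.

0.0485

⟨V⟩ = ∫ V(x)·|ψ|² dx.
Gaussian moments: ∫x^(2j)·e^(−2βx²) dx = (2j−1)!!/(4β)^j · √(π/(2β)), odd powers integrate to 0; here √(π/(2β)) = 1.2410.
⟨V⟩ = 0.048529.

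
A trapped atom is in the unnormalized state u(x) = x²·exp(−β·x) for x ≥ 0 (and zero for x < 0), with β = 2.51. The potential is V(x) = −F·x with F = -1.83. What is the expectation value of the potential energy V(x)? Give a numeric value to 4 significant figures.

1.823

⟨V⟩ = ∫ V(x)·|u|² dx / ∫|u|² dx.
Every integrand reduces to terms xʲ·e^(−2βx) on [0, ∞); use ∫₀^∞ xʲ·e^(−2βx) dx = j!/(2β)^(j+1).
State is unnormalized: ∫|u|² dx = 0.0075282, and ∫u*·V(x)·u dx = 0.013722, so ⟨V⟩ = 0.013722 / 0.0075282.
⟨V⟩ = 1.8227.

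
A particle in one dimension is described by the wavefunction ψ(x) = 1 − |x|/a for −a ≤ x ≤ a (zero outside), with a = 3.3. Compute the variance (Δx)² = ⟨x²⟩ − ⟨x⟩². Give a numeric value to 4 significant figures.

1.089

Compute ⟨x⟩ and ⟨x²⟩ separately, then (Δx)² = ⟨x²⟩ − ⟨x⟩².
ψ is even, so ∫ over [−a, a] = 2∫₀ᵃ with ψ = 1 − x/a there: ∫₀ᵃ (1 − x/a)² dx = a/3, ∫₀ᵃ x²(1 − x/a)² dx = a³/30, ∫₀ᵃ x⁴(1 − x/a)² dx = a⁵/105.
Normalization: ∫|ψ|² dx = 2.2000.
⟨x⟩ = 0.0000 and ⟨x²⟩ = 1.0890.
(Δx)² = 1.0890 − (0.0000)² = 1.0890.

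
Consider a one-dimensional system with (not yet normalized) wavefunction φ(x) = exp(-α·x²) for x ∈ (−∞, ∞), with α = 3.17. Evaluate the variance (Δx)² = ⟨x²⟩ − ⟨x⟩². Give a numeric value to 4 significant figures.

Compute ⟨x⟩ and ⟨x²⟩ separately, then (Δx)² = ⟨x²⟩ − ⟨x⟩².
Gaussian moments: ∫x^(2j)·e^(−2αx²) dx = (2j−1)!!/(4α)^j · √(π/(2α)), odd powers integrate to 0; here √(π/(2α)) = 0.70393.
Normalization: ∫|φ|² dx = 0.70393.
⟨x⟩ = 0.0000 and ⟨x²⟩ = 0.078864.
(Δx)² = 0.078864 − (0.0000)² = 0.078864.

0.07886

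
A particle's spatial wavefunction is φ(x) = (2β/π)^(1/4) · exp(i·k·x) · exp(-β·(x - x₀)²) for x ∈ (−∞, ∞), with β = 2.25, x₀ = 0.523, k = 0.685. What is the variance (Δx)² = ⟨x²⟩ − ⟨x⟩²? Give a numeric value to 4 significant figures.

Compute ⟨x⟩ and ⟨x²⟩ separately, then (Δx)² = ⟨x²⟩ − ⟨x⟩².
Gaussian moments (u = x − x₀): ∫u^(2j)·e^(−2βu²) du = (2j−1)!!/(4β)^j · √(π/(2β)), odd powers integrate to 0; here √(π/(2β)) = 0.83554.
⟨x⟩ = 0.52300 and ⟨x²⟩ = 0.38464.
(Δx)² = 0.38464 − (0.52300)² = 0.11111.

0.1111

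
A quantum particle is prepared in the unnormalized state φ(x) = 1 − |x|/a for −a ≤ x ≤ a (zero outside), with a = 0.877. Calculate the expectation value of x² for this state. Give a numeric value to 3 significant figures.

0.0769

⟨x²⟩ = ∫ x²·|φ|² dx / ∫|φ|² dx (integrals over the domain).
φ is even, so ∫ over [−a, a] = 2∫₀ᵃ with φ = 1 − x/a there: ∫₀ᵃ (1 − x/a)² dx = a/3, ∫₀ᵃ x²(1 − x/a)² dx = a³/30, ∫₀ᵃ x⁴(1 − x/a)² dx = a⁵/105.
State is unnormalized: ∫|φ|² dx = 0.58467, and ∫φ*·x²·φ dx = 0.044968, so ⟨x²⟩ = 0.044968 / 0.58467.
⟨x²⟩ = 0.076913.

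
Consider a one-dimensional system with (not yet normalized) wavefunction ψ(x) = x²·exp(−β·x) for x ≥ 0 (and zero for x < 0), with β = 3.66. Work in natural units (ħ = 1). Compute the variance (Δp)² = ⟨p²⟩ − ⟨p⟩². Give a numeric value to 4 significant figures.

4.465

Compute ⟨p⟩ and ⟨p²⟩ separately; (Δp)² = ⟨p²⟩ − ⟨p⟩².
Differentiate x²·exp(−β·x) with the product rule; every integrand then reduces to terms xʲ·e^(−2βx) on [0, ∞), with ∫₀^∞ xʲ·e^(−2βx) dx = j!/(2β)^(j+1).
Normalization: ∫|ψ|² dx = 0.0011420.
⟨p⟩ = 0.0000 and ⟨p²⟩ = 4.4652.
(Δp)² = 4.4652 − (0.0000)² = 4.4652.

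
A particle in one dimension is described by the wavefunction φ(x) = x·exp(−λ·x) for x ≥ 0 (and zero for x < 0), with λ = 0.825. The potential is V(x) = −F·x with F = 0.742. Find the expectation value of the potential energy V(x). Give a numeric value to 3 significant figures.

⟨V⟩ = ∫ V(x)·|φ|² dx / ∫|φ|² dx.
Every integrand reduces to terms xʲ·e^(−2λx) on [0, ∞); use ∫₀^∞ xʲ·e^(−2λx) dx = j!/(2λ)^(j+1).
State is unnormalized: ∫|φ|² dx = 0.44522, and ∫φ*·V(x)·φ dx = -0.60065, so ⟨V⟩ = -0.60065 / 0.44522.
⟨V⟩ = -1.3491.

-1.35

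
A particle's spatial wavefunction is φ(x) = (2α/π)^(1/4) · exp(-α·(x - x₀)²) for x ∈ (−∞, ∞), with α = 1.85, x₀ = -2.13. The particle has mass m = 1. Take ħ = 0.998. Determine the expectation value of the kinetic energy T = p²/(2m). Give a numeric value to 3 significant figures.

T = −(ħ²/2m) d²/dx², so ⟨T⟩ = −(ħ²/2m) ∫ φ*·φ'' dx; with m = 1.
Gaussian moments (u = x − x₀): ∫u^(2j)·e^(−2αu²) du = (2j−1)!!/(4α)^j · √(π/(2α)), odd powers integrate to 0; here √(π/(2α)) = 0.92145. Derivatives: d/dx e^(−αu²) = −2αu·e^(−αu²), d²/dx² e^(−αu²) = (4α²u² − 2α)·e^(−αu²).
⟨T⟩ = 0.92130.

0.921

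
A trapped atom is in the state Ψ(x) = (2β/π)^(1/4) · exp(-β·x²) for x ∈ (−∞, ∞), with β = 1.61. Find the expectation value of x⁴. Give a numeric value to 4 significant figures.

⟨x⁴⟩ = ∫ x⁴·|Ψ|² dx (integrals over the domain).
Gaussian moments: ∫x^(2j)·e^(−2βx²) dx = (2j−1)!!/(4β)^j · √(π/(2β)), odd powers integrate to 0; here √(π/(2β)) = 0.98775.
⟨x⁴⟩ = 0.072335.

0.07234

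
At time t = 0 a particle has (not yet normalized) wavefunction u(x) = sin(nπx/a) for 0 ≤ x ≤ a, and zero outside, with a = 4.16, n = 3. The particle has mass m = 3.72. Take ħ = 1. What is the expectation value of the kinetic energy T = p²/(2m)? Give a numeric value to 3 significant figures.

0.690

T = −(ħ²/2m) d²/dx², so ⟨T⟩ = −(ħ²/2m) ∫ u*·u'' dx / ∫|u|² dx; with m = 3.72.
d/dx sin(nπx/a) = (nπ/a)·cos(nπx/a) and d²/dx² sin(nπx/a) = −(nπ/a)²·sin(nπx/a); on 0 ≤ x ≤ a, ∫sin²(nπx/a) dx = a/2 and ∫sin(nπx/a)·cos(nπx/a) dx = 0.
State is unnormalized: ∫|u|² dx = 2.0800, and ∫u*·(−ħ²/2m · u'') dx = 1.4350, so ⟨T⟩ = 1.4350 / 2.0800.
⟨T⟩ = 0.68989.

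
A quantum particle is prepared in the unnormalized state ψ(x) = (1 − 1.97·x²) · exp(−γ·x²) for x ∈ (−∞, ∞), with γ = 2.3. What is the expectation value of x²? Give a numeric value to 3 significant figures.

0.0618

⟨x²⟩ = ∫ x²·|ψ|² dx / ∫|ψ|² dx (integrals over the domain).
Expand each integrand as polynomial × e^(−2γx²) and use ∫x^(2j)·e^(−2γx²) dx = (2j−1)!!/(4γ)^j · √(π/(2γ)), odd powers → 0; here √(π/(2γ)) = 0.82641.
State is unnormalized: ∫|ψ|² dx = 0.58617, and ∫ψ*·x²·ψ dx = 0.036200, so ⟨x²⟩ = 0.036200 / 0.58617.
⟨x²⟩ = 0.061757.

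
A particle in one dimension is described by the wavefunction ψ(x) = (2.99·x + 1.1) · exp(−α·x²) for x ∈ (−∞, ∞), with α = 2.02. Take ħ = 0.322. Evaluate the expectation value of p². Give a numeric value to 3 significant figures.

0.410

p² ψ = −ħ² d²ψ/dx²; ⟨p²⟩ = −ħ² ∫ ψ*·ψ'' dx / ∫|ψ|² dx.
Expand each integrand as polynomial × e^(−2αx²) and use ∫x^(2j)·e^(−2αx²) dx = (2j−1)!!/(4α)^j · √(π/(2α)), odd powers → 0; here √(π/(2α)) = 0.88183. Differentiate with the product rule, d/dx e^(−αx²) = −2αx·e^(−αx²).
State is unnormalized: ∫|ψ|² dx = 2.0427, and ∫ψ*·(−ħ² ψ'') dx = 0.83653, so ⟨p²⟩ = 0.83653 / 2.0427.
⟨p²⟩ = 0.40952.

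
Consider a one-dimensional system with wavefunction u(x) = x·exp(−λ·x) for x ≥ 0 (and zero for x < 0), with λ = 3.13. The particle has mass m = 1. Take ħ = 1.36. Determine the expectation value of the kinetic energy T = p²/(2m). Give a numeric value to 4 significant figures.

T = −(ħ²/2m) d²/dx², so ⟨T⟩ = −(ħ²/2m) ∫ u*·u'' dx / ∫|u|² dx; with m = 1.
Differentiate x·exp(−λ·x) with the product rule; every integrand then reduces to terms xʲ·e^(−2λx) on [0, ∞), with ∫₀^∞ xʲ·e^(−2λx) dx = j!/(2λ)^(j+1).
State is unnormalized: ∫|u|² dx = 0.0081528, and ∫u*·(−ħ²/2m · u'') dx = 0.073866, so ⟨T⟩ = 0.073866 / 0.0081528.
⟨T⟩ = 9.0602.

9.060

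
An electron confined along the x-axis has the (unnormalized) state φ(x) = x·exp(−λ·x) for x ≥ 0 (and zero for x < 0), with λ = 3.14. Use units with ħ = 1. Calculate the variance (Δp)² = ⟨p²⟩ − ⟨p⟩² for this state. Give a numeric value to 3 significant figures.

9.86

Compute ⟨p⟩ and ⟨p²⟩ separately; (Δp)² = ⟨p²⟩ − ⟨p⟩².
Differentiate x·exp(−λ·x) with the product rule; every integrand then reduces to terms xʲ·e^(−2λx) on [0, ∞), with ∫₀^∞ xʲ·e^(−2λx) dx = j!/(2λ)^(j+1).
Normalization: ∫|φ|² dx = 0.0080752.
⟨p⟩ = 0.0000 and ⟨p²⟩ = 9.8596.
(Δp)² = 9.8596 − (0.0000)² = 9.8596.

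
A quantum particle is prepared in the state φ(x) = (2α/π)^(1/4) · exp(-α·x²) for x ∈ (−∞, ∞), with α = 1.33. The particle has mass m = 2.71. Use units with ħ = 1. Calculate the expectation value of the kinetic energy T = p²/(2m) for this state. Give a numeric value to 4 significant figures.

T = −(ħ²/2m) d²/dx², so ⟨T⟩ = −(ħ²/2m) ∫ φ*·φ'' dx; with m = 2.71.
Gaussian moments: ∫x^(2j)·e^(−2αx²) dx = (2j−1)!!/(4α)^j · √(π/(2α)), odd powers integrate to 0; here √(π/(2α)) = 1.0868. Derivatives: d/dx e^(−αx²) = −2αx·e^(−αx²), d²/dx² e^(−αx²) = (4α²x² − 2α)·e^(−αx²).
⟨T⟩ = 0.24539.

0.2454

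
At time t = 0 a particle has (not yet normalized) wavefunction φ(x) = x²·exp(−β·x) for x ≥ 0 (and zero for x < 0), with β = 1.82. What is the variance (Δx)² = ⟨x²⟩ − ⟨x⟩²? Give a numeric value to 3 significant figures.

0.377

Compute ⟨x⟩ and ⟨x²⟩ separately, then (Δx)² = ⟨x²⟩ − ⟨x⟩².
Every integrand reduces to terms xʲ·e^(−2βx) on [0, ∞); use ∫₀^∞ xʲ·e^(−2βx) dx = j!/(2β)^(j+1).
Normalization: ∫|φ|² dx = 0.037558.
⟨x⟩ = 1.3736 and ⟨x²⟩ = 2.2642.
(Δx)² = 2.2642 − (1.3736)² = 0.37737.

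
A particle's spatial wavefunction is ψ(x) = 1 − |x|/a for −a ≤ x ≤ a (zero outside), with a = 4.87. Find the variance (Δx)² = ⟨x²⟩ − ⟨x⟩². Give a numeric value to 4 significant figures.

2.372

Compute ⟨x⟩ and ⟨x²⟩ separately, then (Δx)² = ⟨x²⟩ − ⟨x⟩².
ψ is even, so ∫ over [−a, a] = 2∫₀ᵃ with ψ = 1 − x/a there: ∫₀ᵃ (1 − x/a)² dx = a/3, ∫₀ᵃ x²(1 − x/a)² dx = a³/30, ∫₀ᵃ x⁴(1 − x/a)² dx = a⁵/105.
Normalization: ∫|ψ|² dx = 3.2467.
⟨x⟩ = 0.0000 and ⟨x²⟩ = 2.3717.
(Δx)² = 2.3717 − (0.0000)² = 2.3717.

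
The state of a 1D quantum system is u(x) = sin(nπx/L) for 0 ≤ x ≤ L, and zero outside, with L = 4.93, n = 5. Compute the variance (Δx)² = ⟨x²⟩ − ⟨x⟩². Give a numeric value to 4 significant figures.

1.976

Compute ⟨x⟩ and ⟨x²⟩ separately, then (Δx)² = ⟨x²⟩ − ⟨x⟩².
With sin²θ = (1 − cos2θ)/2 on 0 ≤ x ≤ L: ∫sin²(nπx/L) dx = L/2, ∫x·sin²(nπx/L) dx = L²/4, ∫x²·sin²(nπx/L) dx = L³·(1/6 − 1/(4n²π²)); higher powers xᵏ the same way, integrating xᵏ·cos(2nπx/L) by parts.
Normalization: ∫|u|² dx = 2.4650.
⟨x⟩ = 2.4650 and ⟨x²⟩ = 8.0524.
(Δx)² = 8.0524 − (2.4650)² = 1.9762.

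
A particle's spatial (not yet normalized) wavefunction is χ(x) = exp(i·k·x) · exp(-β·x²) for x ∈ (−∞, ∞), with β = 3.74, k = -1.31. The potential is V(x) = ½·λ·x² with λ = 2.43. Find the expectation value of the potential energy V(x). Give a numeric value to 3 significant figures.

0.0812

⟨V⟩ = ∫ V(x)·|χ|² dx / ∫|χ|² dx.
Gaussian moments: ∫x^(2j)·e^(−2βx²) dx = (2j−1)!!/(4β)^j · √(π/(2β)), odd powers integrate to 0; here √(π/(2β)) = 0.64807.
State is unnormalized: ∫|χ|² dx = 0.64807, and ∫χ*·V(x)·χ dx = 0.052634, so ⟨V⟩ = 0.052634 / 0.64807.
⟨V⟩ = 0.081217.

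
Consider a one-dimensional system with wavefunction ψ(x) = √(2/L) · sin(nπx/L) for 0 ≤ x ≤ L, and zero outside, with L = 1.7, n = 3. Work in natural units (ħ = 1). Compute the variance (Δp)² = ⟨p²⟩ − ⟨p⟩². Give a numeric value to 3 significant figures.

Compute ⟨p⟩ and ⟨p²⟩ separately; (Δp)² = ⟨p²⟩ − ⟨p⟩².
d/dx sin(nπx/L) = (nπ/L)·cos(nπx/L) and d²/dx² sin(nπx/L) = −(nπ/L)²·sin(nπx/L); on 0 ≤ x ≤ L, ∫sin²(nπx/L) dx = L/2 and ∫sin(nπx/L)·cos(nπx/L) dx = 0.
⟨p⟩ = 0.0000 and ⟨p²⟩ = 30.736.
(Δp)² = 30.736 − (0.0000)² = 30.736.

30.7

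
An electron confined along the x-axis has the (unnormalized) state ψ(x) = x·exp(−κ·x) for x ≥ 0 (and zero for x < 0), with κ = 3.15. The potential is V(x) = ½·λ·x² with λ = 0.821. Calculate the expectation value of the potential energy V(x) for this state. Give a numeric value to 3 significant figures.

⟨V⟩ = ∫ V(x)·|ψ|² dx / ∫|ψ|² dx.
Every integrand reduces to terms xʲ·e^(−2κx) on [0, ∞); use ∫₀^∞ xʲ·e^(−2κx) dx = j!/(2κ)^(j+1).
State is unnormalized: ∫|ψ|² dx = 0.0079985, and ∫ψ*·V(x)·ψ dx = 0.00099271, so ⟨V⟩ = 0.00099271 / 0.0079985.
⟨V⟩ = 0.12411.

0.124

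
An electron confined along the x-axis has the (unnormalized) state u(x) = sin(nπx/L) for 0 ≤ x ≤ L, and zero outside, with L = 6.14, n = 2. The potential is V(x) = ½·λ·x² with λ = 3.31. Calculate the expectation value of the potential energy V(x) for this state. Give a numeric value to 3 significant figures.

⟨V⟩ = ∫ V(x)·|u|² dx / ∫|u|² dx.
With sin²θ = (1 − cos2θ)/2 on 0 ≤ x ≤ L: ∫sin²(nπx/L) dx = L/2, ∫x·sin²(nπx/L) dx = L²/4, ∫x²·sin²(nπx/L) dx = L³·(1/6 − 1/(4n²π²)); higher powers xᵏ the same way, integrating xᵏ·cos(2nπx/L) by parts.
State is unnormalized: ∫|u|² dx = 3.0700, and ∫u*·V(x)·u dx = 61.423, so ⟨V⟩ = 61.423 / 3.0700.
⟨V⟩ = 20.007.

20.0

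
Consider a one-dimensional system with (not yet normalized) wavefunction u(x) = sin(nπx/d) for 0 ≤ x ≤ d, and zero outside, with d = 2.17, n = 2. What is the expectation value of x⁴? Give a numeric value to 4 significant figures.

3.894

⟨x⁴⟩ = ∫ x⁴·|u|² dx / ∫|u|² dx (integrals over the domain).
With sin²θ = (1 − cos2θ)/2 on 0 ≤ x ≤ d: ∫sin²(nπx/d) dx = d/2, ∫x·sin²(nπx/d) dx = d²/4, ∫x²·sin²(nπx/d) dx = d³·(1/6 − 1/(4n²π²)); higher powers xᵏ the same way, integrating xᵏ·cos(2nπx/d) by parts.
State is unnormalized: ∫|u|² dx = 1.0850, and ∫u*·x⁴·u dx = 4.2254, so ⟨x⁴⟩ = 4.2254 / 1.0850.
⟨x⁴⟩ = 3.8944.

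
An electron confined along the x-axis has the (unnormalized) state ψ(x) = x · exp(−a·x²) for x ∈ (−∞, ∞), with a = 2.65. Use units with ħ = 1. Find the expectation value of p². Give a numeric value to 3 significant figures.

7.95

p² ψ = −ħ² d²ψ/dx²; ⟨p²⟩ = −ħ² ∫ ψ*·ψ'' dx / ∫|ψ|² dx.
Expand each integrand as polynomial × e^(−2ax²) and use ∫x^(2j)·e^(−2ax²) dx = (2j−1)!!/(4a)^j · √(π/(2a)), odd powers → 0; here √(π/(2a)) = 0.76990. Differentiate with the product rule, d/dx e^(−ax²) = −2ax·e^(−ax²).
State is unnormalized: ∫|ψ|² dx = 0.072633, and ∫ψ*·(−ħ² ψ'') dx = 0.57743, so ⟨p²⟩ = 0.57743 / 0.072633.
⟨p²⟩ = 7.9500.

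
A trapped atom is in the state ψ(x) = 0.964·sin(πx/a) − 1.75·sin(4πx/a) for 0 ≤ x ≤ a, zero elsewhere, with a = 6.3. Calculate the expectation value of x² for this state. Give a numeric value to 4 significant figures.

⟨x²⟩ = ∫ x²·|ψ|² dx / ∫|ψ|² dx (integrals over the domain).
On 0 ≤ x ≤ a (j ≠ l): ∫sin²(jπx/a) dx = a/2, ∫sin(jπx/a)·sin(lπx/a) dx = 0; diagonal moments ∫x·sin²(jπx/a) dx = a²/4, ∫x²·sin²(jπx/a) dx = a³·(1/6 − 1/(4j²π²)); cross terms ∫x·sin(jπx/a)·sin(lπx/a) dx = 0 for j + l even and −4jla²/(π²(j² − l²)²) for j + l odd, ∫x²·sin(jπx/a)·sin(lπx/a) dx = (−1)^(j+l)·4jla³/(π²(j² − l²)²); higher powers the same way via product-to-sum and parts.
State is unnormalized: ∫|ψ|² dx = 12.574, and ∫ψ*·x²·ψ dx = 165.34, so ⟨x²⟩ = 165.34 / 12.574.
⟨x²⟩ = 13.149.

13.15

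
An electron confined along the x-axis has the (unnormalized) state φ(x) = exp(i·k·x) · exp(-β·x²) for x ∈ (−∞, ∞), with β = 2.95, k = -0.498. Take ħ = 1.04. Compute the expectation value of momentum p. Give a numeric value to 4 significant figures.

p φ = −iħ dφ/dx; then ⟨p⟩ = ∫ φ*·(pφ) dx / ∫|φ|² dx.
Gaussian moments: ∫x^(2j)·e^(−2βx²) dx = (2j−1)!!/(4β)^j · √(π/(2β)), odd powers integrate to 0; here √(π/(2β)) = 0.72971. Derivatives: φ′ = (ik − 2βx)·φ, φ″ = ((ik − 2βx)² − 2β)·φ; the odd-in-x pieces drop out.
State is unnormalized: ∫|φ|² dx = 0.72971, and ∫φ*·(−iħ φ') dx = -0.37793, so ⟨p⟩ = -0.37793 / 0.72971.
⟨p⟩ = -0.51792.

-0.5179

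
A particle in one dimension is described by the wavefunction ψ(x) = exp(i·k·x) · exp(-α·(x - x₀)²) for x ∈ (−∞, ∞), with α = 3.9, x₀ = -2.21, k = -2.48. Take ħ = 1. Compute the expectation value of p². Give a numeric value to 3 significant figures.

10.1

p² ψ = −ħ² d²ψ/dx²; ⟨p²⟩ = −ħ² ∫ ψ*·ψ'' dx / ∫|ψ|² dx.
Gaussian moments (u = x − x₀): ∫u^(2j)·e^(−2αu²) du = (2j−1)!!/(4α)^j · √(π/(2α)), odd powers integrate to 0; here √(π/(2α)) = 0.63464. Derivatives: ψ′ = (ik − 2αu)·ψ, ψ″ = ((ik − 2αu)² − 2α)·ψ; the odd-in-u pieces drop out.
State is unnormalized: ∫|ψ|² dx = 0.63464, and ∫ψ*·(−ħ² ψ'') dx = 6.3784, so ⟨p²⟩ = 6.3784 / 0.63464.
⟨p²⟩ = 10.050.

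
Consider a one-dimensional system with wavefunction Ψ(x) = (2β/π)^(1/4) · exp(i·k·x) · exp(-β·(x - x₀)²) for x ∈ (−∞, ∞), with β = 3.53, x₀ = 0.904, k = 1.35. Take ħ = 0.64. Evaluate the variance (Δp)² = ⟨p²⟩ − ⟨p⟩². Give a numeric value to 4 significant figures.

1.446

Compute ⟨p⟩ and ⟨p²⟩ separately; (Δp)² = ⟨p²⟩ − ⟨p⟩².
Gaussian moments (u = x − x₀): ∫u^(2j)·e^(−2βu²) du = (2j−1)!!/(4β)^j · √(π/(2β)), odd powers integrate to 0; here √(π/(2β)) = 0.66707. Derivatives: Ψ′ = (ik − 2βu)·Ψ, Ψ″ = ((ik − 2βu)² − 2β)·Ψ; the odd-in-u pieces drop out.
⟨p⟩ = 0.86400 and ⟨p²⟩ = 2.1924.
(Δp)² = 2.1924 − (0.86400)² = 1.4459.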